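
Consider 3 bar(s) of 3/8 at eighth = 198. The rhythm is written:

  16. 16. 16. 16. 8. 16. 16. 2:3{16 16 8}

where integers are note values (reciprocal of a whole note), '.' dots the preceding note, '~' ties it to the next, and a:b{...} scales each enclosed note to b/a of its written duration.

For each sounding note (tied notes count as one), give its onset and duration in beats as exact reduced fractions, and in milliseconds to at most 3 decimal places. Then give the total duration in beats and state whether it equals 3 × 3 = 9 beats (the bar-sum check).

1) 0.0ms=0b +227.273ms=3/4b
2) 227.273ms=3/4b +227.273ms=3/4b
3) 454.545ms=3/2b +227.273ms=3/4b
4) 681.818ms=9/4b +227.273ms=3/4b
5) 909.091ms=3b +454.545ms=3/2b
6) 1363.636ms=9/2b +227.273ms=3/4b
7) 1590.909ms=21/4b +227.273ms=3/4b
8) 1818.182ms=6b +227.273ms=3/4b
9) 2045.455ms=27/4b +227.273ms=3/4b
10) 2272.727ms=15/2b +454.545ms=3/2b
Σ=9b of 9 (198bpm 3/8) — PASS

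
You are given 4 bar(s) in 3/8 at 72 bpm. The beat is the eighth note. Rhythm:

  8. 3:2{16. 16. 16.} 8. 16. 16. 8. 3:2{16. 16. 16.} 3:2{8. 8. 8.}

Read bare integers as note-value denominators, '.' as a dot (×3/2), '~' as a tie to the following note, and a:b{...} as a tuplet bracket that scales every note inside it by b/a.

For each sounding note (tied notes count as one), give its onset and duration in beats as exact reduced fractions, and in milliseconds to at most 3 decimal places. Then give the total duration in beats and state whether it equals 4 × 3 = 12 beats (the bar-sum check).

1) 0.0ms=0b +1250.0ms=3/2b
2) 1250.0ms=3/2b +416.667ms=1/2b
3) 1666.667ms=2b +416.667ms=1/2b
4) 2083.333ms=5/2b +416.667ms=1/2b
5) 2500.0ms=3b +1250.0ms=3/2b
6) 3750.0ms=9/2b +625.0ms=3/4b
7) 4375.0ms=21/4b +625.0ms=3/4b
8) 5000.0ms=6b +1250.0ms=3/2b
9) 6250.0ms=15/2b +416.667ms=1/2b
10) 6666.667ms=8b +416.667ms=1/2b
11) 7083.333ms=17/2b +416.667ms=1/2b
12) 7500.0ms=9b +833.333ms=1b
13) 8333.333ms=10b +833.333ms=1b
14) 9166.667ms=11b +833.333ms=1b
Σ=12b of 12 (72bpm 3/8) — PASS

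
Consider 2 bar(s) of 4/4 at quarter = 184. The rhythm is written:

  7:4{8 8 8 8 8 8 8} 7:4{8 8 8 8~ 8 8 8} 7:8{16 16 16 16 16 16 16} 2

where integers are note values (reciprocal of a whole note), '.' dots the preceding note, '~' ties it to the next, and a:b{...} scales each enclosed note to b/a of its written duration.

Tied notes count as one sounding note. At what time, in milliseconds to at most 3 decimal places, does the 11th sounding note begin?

1. 0.0ms @ 0 + 93.168ms (2/7)
2. 93.168ms @ 2/7 + 93.168ms (2/7)
3. 186.335ms @ 4/7 + 93.168ms (2/7)
4. 279.503ms @ 6/7 + 93.168ms (2/7)
5. 372.671ms @ 8/7 + 93.168ms (2/7)
6. 465.839ms @ 10/7 + 93.168ms (2/7)
7. 559.006ms @ 12/7 + 93.168ms (2/7)
8. 652.174ms @ 2 + 93.168ms (2/7)
9. 745.342ms @ 16/7 + 93.168ms (2/7)
10. 838.509ms @ 18/7 + 93.168ms (2/7)
11. 931.677ms @ 20/7 + 186.335ms (4/7)
12. 1118.012ms @ 24/7 + 93.168ms (2/7)
13. 1211.18ms @ 26/7 + 93.168ms (2/7)
14. 1304.348ms @ 4 + 93.168ms (2/7)
15. 1397.516ms @ 30/7 + 93.168ms (2/7)
16. 1490.683ms @ 32/7 + 93.168ms (2/7)
17. 1583.851ms @ 34/7 + 93.168ms (2/7)
18. 1677.019ms @ 36/7 + 93.168ms (2/7)
19. 1770.186ms @ 38/7 + 93.168ms (2/7)
20. 1863.354ms @ 40/7 + 93.168ms (2/7)
21. 1956.522ms @ 6 + 652.174ms (2)

note 11 onset = 20/7b = 931.677ms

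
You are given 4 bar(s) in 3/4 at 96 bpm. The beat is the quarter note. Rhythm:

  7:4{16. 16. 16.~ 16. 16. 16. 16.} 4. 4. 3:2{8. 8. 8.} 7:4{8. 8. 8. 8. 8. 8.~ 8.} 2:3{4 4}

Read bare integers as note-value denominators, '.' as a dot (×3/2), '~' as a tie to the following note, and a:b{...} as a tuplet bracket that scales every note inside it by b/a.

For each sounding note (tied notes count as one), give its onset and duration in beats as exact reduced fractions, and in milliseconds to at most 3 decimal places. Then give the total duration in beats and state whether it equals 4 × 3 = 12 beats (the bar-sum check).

1) 0.0ms=0b +133.929ms=3/14b
2) 133.929ms=3/14b +133.929ms=3/14b
3) 267.857ms=3/7b +267.857ms=3/7b
4) 535.714ms=6/7b +133.929ms=3/14b
5) 669.643ms=15/14b +133.929ms=3/14b
6) 803.571ms=9/7b +133.929ms=3/14b
7) 937.5ms=3/2b +937.5ms=3/2b
8) 1875.0ms=3b +937.5ms=3/2b
9) 2812.5ms=9/2b +312.5ms=1/2b
10) 3125.0ms=5b +312.5ms=1/2b
11) 3437.5ms=11/2b +312.5ms=1/2b
12) 3750.0ms=6b +267.857ms=3/7b
13) 4017.857ms=45/7b +267.857ms=3/7b
14) 4285.714ms=48/7b +267.857ms=3/7b
15) 4553.571ms=51/7b +267.857ms=3/7b
16) 4821.429ms=54/7b +267.857ms=3/7b
17) 5089.286ms=57/7b +535.714ms=6/7b
18) 5625.0ms=9b +937.5ms=3/2b
19) 6562.5ms=21/2b +937.5ms=3/2b
Σ=12b of 12 (96bpm 3/4) — PASS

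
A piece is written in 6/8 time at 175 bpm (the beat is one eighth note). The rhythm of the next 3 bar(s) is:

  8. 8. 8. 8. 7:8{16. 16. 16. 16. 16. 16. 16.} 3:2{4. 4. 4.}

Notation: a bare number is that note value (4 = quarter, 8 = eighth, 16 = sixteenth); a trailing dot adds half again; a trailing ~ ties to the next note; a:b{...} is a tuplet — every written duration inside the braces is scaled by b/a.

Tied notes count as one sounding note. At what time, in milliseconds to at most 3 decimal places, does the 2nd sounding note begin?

1. 0.0ms @ 0 + 514.286ms (3/2)
2. 514.286ms @ 3/2 + 514.286ms (3/2)
3. 1028.571ms @ 3 + 514.286ms (3/2)
4. 1542.857ms @ 9/2 + 514.286ms (3/2)
5. 2057.143ms @ 6 + 293.878ms (6/7)
6. 2351.02ms @ 48/7 + 293.878ms (6/7)
7. 2644.898ms @ 54/7 + 293.878ms (6/7)
8. 2938.776ms @ 60/7 + 293.878ms (6/7)
9. 3232.653ms @ 66/7 + 293.878ms (6/7)
10. 3526.531ms @ 72/7 + 293.878ms (6/7)
11. 3820.408ms @ 78/7 + 293.878ms (6/7)
12. 4114.286ms @ 12 + 685.714ms (2)
13. 4800.0ms @ 14 + 685.714ms (2)
14. 5485.714ms @ 16 + 685.714ms (2)

note 2 onset = 3/2b = 514.286ms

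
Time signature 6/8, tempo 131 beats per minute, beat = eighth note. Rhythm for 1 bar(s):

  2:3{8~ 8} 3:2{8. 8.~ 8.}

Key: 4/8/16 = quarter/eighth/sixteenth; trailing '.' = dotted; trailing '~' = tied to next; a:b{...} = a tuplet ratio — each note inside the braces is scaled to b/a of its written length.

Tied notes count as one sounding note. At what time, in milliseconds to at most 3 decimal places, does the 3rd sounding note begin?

note 3 onset = 4b = 1832.061ms

1. 0.0ms @ 0 + 1374.046ms (3)
2. 1374.046ms @ 3 + 458.015ms (1)
3. 1832.061ms @ 4 + 916.031ms (2)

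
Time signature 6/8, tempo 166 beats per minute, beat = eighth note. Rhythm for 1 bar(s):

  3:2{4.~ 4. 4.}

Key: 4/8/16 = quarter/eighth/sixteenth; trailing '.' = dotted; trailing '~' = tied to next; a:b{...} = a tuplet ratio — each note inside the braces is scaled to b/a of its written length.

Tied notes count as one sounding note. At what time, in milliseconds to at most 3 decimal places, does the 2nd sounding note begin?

note 2 onset = 4b = 1445.783ms

1. 0.0ms @ 0 + 1445.783ms (4)
2. 1445.783ms @ 4 + 722.892ms (2)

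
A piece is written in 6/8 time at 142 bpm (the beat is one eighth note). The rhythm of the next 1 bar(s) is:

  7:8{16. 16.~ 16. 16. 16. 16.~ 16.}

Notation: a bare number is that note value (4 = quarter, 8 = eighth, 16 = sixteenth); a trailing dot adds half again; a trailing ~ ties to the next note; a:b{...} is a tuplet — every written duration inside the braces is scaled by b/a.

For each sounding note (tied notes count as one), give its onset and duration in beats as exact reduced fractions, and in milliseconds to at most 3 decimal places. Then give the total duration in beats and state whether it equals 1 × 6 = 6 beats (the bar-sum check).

1) 0.0ms=0b +362.173ms=6/7b
2) 362.173ms=6/7b +724.346ms=12/7b
3) 1086.519ms=18/7b +362.173ms=6/7b
4) 1448.692ms=24/7b +362.173ms=6/7b
5) 1810.865ms=30/7b +724.346ms=12/7b
Σ=6b of 6 (142bpm 6/8) — PASS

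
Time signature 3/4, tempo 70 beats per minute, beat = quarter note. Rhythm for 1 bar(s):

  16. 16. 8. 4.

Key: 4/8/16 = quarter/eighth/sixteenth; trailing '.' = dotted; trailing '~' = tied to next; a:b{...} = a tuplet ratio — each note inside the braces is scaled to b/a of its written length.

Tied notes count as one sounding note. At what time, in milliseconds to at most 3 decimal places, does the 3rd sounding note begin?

note 3 onset = 3/4b = 642.857ms

1. 0.0ms @ 0 + 321.429ms (3/8)
2. 321.429ms @ 3/8 + 321.429ms (3/8)
3. 642.857ms @ 3/4 + 642.857ms (3/4)
4. 1285.714ms @ 3/2 + 1285.714ms (3/2)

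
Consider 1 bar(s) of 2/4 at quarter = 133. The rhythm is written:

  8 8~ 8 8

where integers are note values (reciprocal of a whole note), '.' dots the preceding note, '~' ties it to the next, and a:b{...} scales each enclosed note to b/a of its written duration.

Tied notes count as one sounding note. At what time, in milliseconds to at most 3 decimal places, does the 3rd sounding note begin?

1. 0.0ms @ 0 + 225.564ms (1/2)
2. 225.564ms @ 1/2 + 451.128ms (1)
3. 676.692ms @ 3/2 + 225.564ms (1/2)

note 3 onset = 3/2b = 676.692ms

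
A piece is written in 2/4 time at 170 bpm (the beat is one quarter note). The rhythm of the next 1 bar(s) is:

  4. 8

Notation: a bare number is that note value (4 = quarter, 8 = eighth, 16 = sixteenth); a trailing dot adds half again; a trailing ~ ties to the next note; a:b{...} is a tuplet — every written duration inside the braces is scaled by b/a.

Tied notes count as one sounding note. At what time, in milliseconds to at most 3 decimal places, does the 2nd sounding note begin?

1. 0.0ms @ 0 + 529.412ms (3/2)
2. 529.412ms @ 3/2 + 176.471ms (1/2)

note 2 onset = 3/2b = 529.412ms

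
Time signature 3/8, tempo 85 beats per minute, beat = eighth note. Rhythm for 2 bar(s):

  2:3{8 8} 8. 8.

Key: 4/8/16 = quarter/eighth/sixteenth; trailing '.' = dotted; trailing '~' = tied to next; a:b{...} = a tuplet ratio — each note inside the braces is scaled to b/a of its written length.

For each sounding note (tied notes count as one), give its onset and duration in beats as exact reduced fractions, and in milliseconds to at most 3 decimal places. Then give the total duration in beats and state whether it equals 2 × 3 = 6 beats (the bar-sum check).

1) 0.0ms=0b +1058.824ms=3/2b
2) 1058.824ms=3/2b +1058.824ms=3/2b
3) 2117.647ms=3b +1058.824ms=3/2b
4) 3176.471ms=9/2b +1058.824ms=3/2b
Σ=6b of 6 (85bpm 3/8) — PASS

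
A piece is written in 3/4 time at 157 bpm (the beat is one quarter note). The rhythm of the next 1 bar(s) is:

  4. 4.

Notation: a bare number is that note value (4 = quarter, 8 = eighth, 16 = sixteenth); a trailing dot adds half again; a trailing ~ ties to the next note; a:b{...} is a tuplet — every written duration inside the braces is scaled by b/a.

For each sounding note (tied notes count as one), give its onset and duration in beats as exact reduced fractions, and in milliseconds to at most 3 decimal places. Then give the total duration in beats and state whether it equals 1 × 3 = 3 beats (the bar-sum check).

1) 0.0ms=0b +573.248ms=3/2b
2) 573.248ms=3/2b +573.248ms=3/2b
Σ=3b of 3 (157bpm 3/4) — PASS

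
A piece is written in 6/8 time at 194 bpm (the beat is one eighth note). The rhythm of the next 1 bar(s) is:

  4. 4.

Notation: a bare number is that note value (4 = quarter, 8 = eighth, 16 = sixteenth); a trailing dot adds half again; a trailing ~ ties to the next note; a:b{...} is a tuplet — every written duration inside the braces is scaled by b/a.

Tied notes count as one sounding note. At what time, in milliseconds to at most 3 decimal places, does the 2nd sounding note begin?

note 2 onset = 3b = 927.835ms

1. 0.0ms @ 0 + 927.835ms (3)
2. 927.835ms @ 3 + 927.835ms (3)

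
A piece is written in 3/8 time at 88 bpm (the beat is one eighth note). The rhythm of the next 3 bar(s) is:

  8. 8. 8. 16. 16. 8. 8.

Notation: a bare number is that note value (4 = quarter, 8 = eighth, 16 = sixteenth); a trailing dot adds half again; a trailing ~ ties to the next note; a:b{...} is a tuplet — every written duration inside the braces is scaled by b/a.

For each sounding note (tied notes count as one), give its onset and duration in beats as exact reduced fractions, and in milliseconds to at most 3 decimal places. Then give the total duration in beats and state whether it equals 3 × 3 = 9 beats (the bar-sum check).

1) 0.0ms=0b +1022.727ms=3/2b
2) 1022.727ms=3/2b +1022.727ms=3/2b
3) 2045.455ms=3b +1022.727ms=3/2b
4) 3068.182ms=9/2b +511.364ms=3/4b
5) 3579.545ms=21/4b +511.364ms=3/4b
6) 4090.909ms=6b +1022.727ms=3/2b
7) 5113.636ms=15/2b +1022.727ms=3/2b
Σ=9b of 9 (88bpm 3/8) — PASS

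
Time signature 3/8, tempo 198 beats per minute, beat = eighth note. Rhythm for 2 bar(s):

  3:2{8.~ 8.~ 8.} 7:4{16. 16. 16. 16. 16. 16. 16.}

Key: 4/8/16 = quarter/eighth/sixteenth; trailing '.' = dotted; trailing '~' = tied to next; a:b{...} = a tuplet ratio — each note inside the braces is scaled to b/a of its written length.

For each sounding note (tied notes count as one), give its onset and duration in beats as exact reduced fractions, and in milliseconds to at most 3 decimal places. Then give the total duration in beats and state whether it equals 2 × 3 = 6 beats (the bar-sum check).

1) 0.0ms=0b +909.091ms=3b
2) 909.091ms=3b +129.87ms=3/7b
3) 1038.961ms=24/7b +129.87ms=3/7b
4) 1168.831ms=27/7b +129.87ms=3/7b
5) 1298.701ms=30/7b +129.87ms=3/7b
6) 1428.571ms=33/7b +129.87ms=3/7b
7) 1558.442ms=36/7b +129.87ms=3/7b
8) 1688.312ms=39/7b +129.87ms=3/7b
Σ=6b of 6 (198bpm 3/8) — PASS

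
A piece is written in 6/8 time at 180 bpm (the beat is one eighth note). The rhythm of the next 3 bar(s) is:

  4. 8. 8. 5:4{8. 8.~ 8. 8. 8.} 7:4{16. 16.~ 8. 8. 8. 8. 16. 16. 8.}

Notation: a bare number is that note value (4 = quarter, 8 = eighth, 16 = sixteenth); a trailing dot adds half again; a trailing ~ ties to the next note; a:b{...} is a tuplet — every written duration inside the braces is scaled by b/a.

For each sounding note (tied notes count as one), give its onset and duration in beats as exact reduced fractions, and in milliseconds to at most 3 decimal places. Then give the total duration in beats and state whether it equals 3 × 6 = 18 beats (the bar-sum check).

1) 0.0ms=0b +1000.0ms=3b
2) 1000.0ms=3b +500.0ms=3/2b
3) 1500.0ms=9/2b +500.0ms=3/2b
4) 2000.0ms=6b +400.0ms=6/5b
5) 2400.0ms=36/5b +800.0ms=12/5b
6) 3200.0ms=48/5b +400.0ms=6/5b
7) 3600.0ms=54/5b +400.0ms=6/5b
8) 4000.0ms=12b +142.857ms=3/7b
9) 4142.857ms=87/7b +428.571ms=9/7b
10) 4571.429ms=96/7b +285.714ms=6/7b
11) 4857.143ms=102/7b +285.714ms=6/7b
12) 5142.857ms=108/7b +285.714ms=6/7b
13) 5428.571ms=114/7b +142.857ms=3/7b
14) 5571.429ms=117/7b +142.857ms=3/7b
15) 5714.286ms=120/7b +285.714ms=6/7b
Σ=18b of 18 (180bpm 6/8) — PASS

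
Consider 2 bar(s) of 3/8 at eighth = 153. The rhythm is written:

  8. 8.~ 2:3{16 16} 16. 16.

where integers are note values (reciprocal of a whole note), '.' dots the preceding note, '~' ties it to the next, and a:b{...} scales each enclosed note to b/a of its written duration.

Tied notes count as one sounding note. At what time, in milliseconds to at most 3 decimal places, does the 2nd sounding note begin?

note 2 onset = 3/2b = 588.235ms

1. 0.0ms @ 0 + 588.235ms (3/2)
2. 588.235ms @ 3/2 + 882.353ms (9/4)
3. 1470.588ms @ 15/4 + 294.118ms (3/4)
4. 1764.706ms @ 9/2 + 294.118ms (3/4)
5. 2058.824ms @ 21/4 + 294.118ms (3/4)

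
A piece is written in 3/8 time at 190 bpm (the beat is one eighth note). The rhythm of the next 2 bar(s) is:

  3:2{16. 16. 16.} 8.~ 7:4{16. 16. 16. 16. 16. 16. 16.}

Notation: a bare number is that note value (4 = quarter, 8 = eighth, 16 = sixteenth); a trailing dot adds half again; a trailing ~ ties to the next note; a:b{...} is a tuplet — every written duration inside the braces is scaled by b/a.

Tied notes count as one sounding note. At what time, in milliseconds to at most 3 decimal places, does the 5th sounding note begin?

1. 0.0ms @ 0 + 157.895ms (1/2)
2. 157.895ms @ 1/2 + 157.895ms (1/2)
3. 315.789ms @ 1 + 157.895ms (1/2)
4. 473.684ms @ 3/2 + 609.023ms (27/14)
5. 1082.707ms @ 24/7 + 135.338ms (3/7)
6. 1218.045ms @ 27/7 + 135.338ms (3/7)
7. 1353.383ms @ 30/7 + 135.338ms (3/7)
8. 1488.722ms @ 33/7 + 135.338ms (3/7)
9. 1624.06ms @ 36/7 + 135.338ms (3/7)
10. 1759.398ms @ 39/7 + 135.338ms (3/7)

note 5 onset = 24/7b = 1082.707ms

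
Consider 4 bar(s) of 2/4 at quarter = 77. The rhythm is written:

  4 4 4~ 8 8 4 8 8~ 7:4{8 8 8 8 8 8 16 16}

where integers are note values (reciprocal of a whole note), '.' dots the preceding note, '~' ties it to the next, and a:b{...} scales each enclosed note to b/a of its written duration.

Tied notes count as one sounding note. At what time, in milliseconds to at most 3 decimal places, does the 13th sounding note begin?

note 13 onset = 54/7b = 6011.132ms

1. 0.0ms @ 0 + 779.221ms (1)
2. 779.221ms @ 1 + 779.221ms (1)
3. 1558.442ms @ 2 + 1168.831ms (3/2)
4. 2727.273ms @ 7/2 + 389.61ms (1/2)
5. 3116.883ms @ 4 + 779.221ms (1)
6. 3896.104ms @ 5 + 389.61ms (1/2)
7. 4285.714ms @ 11/2 + 612.245ms (11/14)
8. 4897.959ms @ 44/7 + 222.635ms (2/7)
9. 5120.594ms @ 46/7 + 222.635ms (2/7)
10. 5343.228ms @ 48/7 + 222.635ms (2/7)
11. 5565.863ms @ 50/7 + 222.635ms (2/7)
12. 5788.497ms @ 52/7 + 222.635ms (2/7)
13. 6011.132ms @ 54/7 + 111.317ms (1/7)
14. 6122.449ms @ 55/7 + 111.317ms (1/7)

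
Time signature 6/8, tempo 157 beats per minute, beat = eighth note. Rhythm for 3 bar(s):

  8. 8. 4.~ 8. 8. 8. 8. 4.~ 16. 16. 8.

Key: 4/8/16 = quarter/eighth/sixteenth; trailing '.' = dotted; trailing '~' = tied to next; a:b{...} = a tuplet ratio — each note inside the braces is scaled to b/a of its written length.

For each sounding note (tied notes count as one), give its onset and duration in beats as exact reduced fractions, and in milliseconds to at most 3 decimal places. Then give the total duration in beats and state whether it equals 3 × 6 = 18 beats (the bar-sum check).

1) 0.0ms=0b +573.248ms=3/2b
2) 573.248ms=3/2b +573.248ms=3/2b
3) 1146.497ms=3b +1719.745ms=9/2b
4) 2866.242ms=15/2b +573.248ms=3/2b
5) 3439.49ms=9b +573.248ms=3/2b
6) 4012.739ms=21/2b +573.248ms=3/2b
7) 4585.987ms=12b +1433.121ms=15/4b
8) 6019.108ms=63/4b +286.624ms=3/4b
9) 6305.732ms=33/2b +573.248ms=3/2b
Σ=18b of 18 (157bpm 6/8) — PASS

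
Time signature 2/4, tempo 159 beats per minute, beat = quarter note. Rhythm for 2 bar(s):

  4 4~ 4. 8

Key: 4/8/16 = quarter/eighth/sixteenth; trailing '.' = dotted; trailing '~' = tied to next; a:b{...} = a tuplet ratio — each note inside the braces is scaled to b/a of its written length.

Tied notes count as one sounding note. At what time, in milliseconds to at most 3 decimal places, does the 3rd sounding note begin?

note 3 onset = 7/2b = 1320.755ms

1. 0.0ms @ 0 + 377.358ms (1)
2. 377.358ms @ 1 + 943.396ms (5/2)
3. 1320.755ms @ 7/2 + 188.679ms (1/2)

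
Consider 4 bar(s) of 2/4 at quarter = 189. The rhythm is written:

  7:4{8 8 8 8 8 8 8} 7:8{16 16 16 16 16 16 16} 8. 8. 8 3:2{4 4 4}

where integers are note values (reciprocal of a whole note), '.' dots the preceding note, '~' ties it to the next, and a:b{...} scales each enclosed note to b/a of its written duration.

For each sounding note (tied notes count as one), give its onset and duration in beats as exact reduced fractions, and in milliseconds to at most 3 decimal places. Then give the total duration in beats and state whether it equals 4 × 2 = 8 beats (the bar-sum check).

1) 0.0ms=0b +90.703ms=2/7b
2) 90.703ms=2/7b +90.703ms=2/7b
3) 181.406ms=4/7b +90.703ms=2/7b
4) 272.109ms=6/7b +90.703ms=2/7b
5) 362.812ms=8/7b +90.703ms=2/7b
6) 453.515ms=10/7b +90.703ms=2/7b
7) 544.218ms=12/7b +90.703ms=2/7b
8) 634.921ms=2b +90.703ms=2/7b
9) 725.624ms=16/7b +90.703ms=2/7b
10) 816.327ms=18/7b +90.703ms=2/7b
11) 907.029ms=20/7b +90.703ms=2/7b
12) 997.732ms=22/7b +90.703ms=2/7b
13) 1088.435ms=24/7b +90.703ms=2/7b
14) 1179.138ms=26/7b +90.703ms=2/7b
15) 1269.841ms=4b +238.095ms=3/4b
16) 1507.937ms=19/4b +238.095ms=3/4b
17) 1746.032ms=11/2b +158.73ms=1/2b
18) 1904.762ms=6b +211.64ms=2/3b
19) 2116.402ms=20/3b +211.64ms=2/3b
20) 2328.042ms=22/3b +211.64ms=2/3b
Σ=8b of 8 (189bpm 2/4) — PASS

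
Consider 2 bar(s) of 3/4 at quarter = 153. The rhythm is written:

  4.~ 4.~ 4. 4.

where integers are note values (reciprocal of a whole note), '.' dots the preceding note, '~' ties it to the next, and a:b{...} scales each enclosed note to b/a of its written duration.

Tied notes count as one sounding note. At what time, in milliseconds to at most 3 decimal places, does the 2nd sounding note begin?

note 2 onset = 9/2b = 1764.706ms

1. 0.0ms @ 0 + 1764.706ms (9/2)
2. 1764.706ms @ 9/2 + 588.235ms (3/2)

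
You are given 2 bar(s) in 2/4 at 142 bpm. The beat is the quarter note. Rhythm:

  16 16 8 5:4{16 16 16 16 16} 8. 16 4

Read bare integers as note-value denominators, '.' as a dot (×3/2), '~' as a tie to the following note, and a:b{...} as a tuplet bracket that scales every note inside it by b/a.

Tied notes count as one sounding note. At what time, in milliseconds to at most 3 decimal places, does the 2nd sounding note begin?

1. 0.0ms @ 0 + 105.634ms (1/4)
2. 105.634ms @ 1/4 + 105.634ms (1/4)
3. 211.268ms @ 1/2 + 211.268ms (1/2)
4. 422.535ms @ 1 + 84.507ms (1/5)
5. 507.042ms @ 6/5 + 84.507ms (1/5)
6. 591.549ms @ 7/5 + 84.507ms (1/5)
7. 676.056ms @ 8/5 + 84.507ms (1/5)
8. 760.563ms @ 9/5 + 84.507ms (1/5)
9. 845.07ms @ 2 + 316.901ms (3/4)
10. 1161.972ms @ 11/4 + 105.634ms (1/4)
11. 1267.606ms @ 3 + 422.535ms (1)

note 2 onset = 1/4b = 105.634ms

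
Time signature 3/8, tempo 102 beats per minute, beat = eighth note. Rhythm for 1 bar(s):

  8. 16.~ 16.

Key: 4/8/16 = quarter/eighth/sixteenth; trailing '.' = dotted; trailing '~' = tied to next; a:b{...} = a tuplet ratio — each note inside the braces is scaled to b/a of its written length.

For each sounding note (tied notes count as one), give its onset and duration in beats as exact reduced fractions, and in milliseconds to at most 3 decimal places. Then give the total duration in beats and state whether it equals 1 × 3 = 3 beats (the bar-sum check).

1) 0.0ms=0b +882.353ms=3/2b
2) 882.353ms=3/2b +882.353ms=3/2b
Σ=3b of 3 (102bpm 3/8) — PASS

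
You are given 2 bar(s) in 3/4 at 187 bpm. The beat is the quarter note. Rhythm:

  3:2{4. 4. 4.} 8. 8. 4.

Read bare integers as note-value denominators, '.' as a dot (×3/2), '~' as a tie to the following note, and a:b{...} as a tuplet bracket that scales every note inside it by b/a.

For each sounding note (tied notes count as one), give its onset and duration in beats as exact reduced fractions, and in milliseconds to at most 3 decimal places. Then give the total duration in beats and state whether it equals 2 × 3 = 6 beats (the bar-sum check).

1) 0.0ms=0b +320.856ms=1b
2) 320.856ms=1b +320.856ms=1b
3) 641.711ms=2b +320.856ms=1b
4) 962.567ms=3b +240.642ms=3/4b
5) 1203.209ms=15/4b +240.642ms=3/4b
6) 1443.85ms=9/2b +481.283ms=3/2b
Σ=6b of 6 (187bpm 3/4) — PASS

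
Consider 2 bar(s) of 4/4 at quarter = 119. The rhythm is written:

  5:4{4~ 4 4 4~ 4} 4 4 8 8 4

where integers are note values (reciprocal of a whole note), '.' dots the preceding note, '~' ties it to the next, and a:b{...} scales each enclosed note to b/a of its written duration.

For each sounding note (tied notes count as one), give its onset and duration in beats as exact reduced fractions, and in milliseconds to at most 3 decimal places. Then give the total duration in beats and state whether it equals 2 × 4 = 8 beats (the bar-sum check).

1) 0.0ms=0b +806.723ms=8/5b
2) 806.723ms=8/5b +403.361ms=4/5b
3) 1210.084ms=12/5b +806.723ms=8/5b
4) 2016.807ms=4b +504.202ms=1b
5) 2521.008ms=5b +504.202ms=1b
6) 3025.21ms=6b +252.101ms=1/2b
7) 3277.311ms=13/2b +252.101ms=1/2b
8) 3529.412ms=7b +504.202ms=1b
Σ=8b of 8 (119bpm 4/4) — PASS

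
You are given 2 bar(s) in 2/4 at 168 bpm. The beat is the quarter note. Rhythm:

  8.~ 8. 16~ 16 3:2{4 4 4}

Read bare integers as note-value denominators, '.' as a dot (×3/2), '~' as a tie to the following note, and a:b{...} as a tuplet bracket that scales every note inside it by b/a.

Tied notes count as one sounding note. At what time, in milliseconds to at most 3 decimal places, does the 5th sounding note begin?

note 5 onset = 10/3b = 1190.476ms

1. 0.0ms @ 0 + 535.714ms (3/2)
2. 535.714ms @ 3/2 + 178.571ms (1/2)
3. 714.286ms @ 2 + 238.095ms (2/3)
4. 952.381ms @ 8/3 + 238.095ms (2/3)
5. 1190.476ms @ 10/3 + 238.095ms (2/3)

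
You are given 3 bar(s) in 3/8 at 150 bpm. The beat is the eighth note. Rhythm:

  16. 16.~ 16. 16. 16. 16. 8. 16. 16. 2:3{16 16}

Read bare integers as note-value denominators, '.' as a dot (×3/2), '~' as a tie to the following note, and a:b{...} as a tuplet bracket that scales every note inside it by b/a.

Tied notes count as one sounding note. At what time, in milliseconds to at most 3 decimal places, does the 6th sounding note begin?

1. 0.0ms @ 0 + 300.0ms (3/4)
2. 300.0ms @ 3/4 + 600.0ms (3/2)
3. 900.0ms @ 9/4 + 300.0ms (3/4)
4. 1200.0ms @ 3 + 300.0ms (3/4)
5. 1500.0ms @ 15/4 + 300.0ms (3/4)
6. 1800.0ms @ 9/2 + 600.0ms (3/2)
7. 2400.0ms @ 6 + 300.0ms (3/4)
8. 2700.0ms @ 27/4 + 300.0ms (3/4)
9. 3000.0ms @ 15/2 + 300.0ms (3/4)
10. 3300.0ms @ 33/4 + 300.0ms (3/4)

note 6 onset = 9/2b = 1800.0ms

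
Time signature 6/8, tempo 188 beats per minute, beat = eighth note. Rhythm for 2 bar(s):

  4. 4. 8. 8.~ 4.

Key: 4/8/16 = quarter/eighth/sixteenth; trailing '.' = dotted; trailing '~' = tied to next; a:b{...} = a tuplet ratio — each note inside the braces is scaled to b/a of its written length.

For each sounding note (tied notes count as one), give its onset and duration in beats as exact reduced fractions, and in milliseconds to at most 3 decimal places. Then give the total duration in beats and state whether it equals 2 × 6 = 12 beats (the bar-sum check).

1) 0.0ms=0b +957.447ms=3b
2) 957.447ms=3b +957.447ms=3b
3) 1914.894ms=6b +478.723ms=3/2b
4) 2393.617ms=15/2b +1436.17ms=9/2b
Σ=12b of 12 (188bpm 6/8) — PASS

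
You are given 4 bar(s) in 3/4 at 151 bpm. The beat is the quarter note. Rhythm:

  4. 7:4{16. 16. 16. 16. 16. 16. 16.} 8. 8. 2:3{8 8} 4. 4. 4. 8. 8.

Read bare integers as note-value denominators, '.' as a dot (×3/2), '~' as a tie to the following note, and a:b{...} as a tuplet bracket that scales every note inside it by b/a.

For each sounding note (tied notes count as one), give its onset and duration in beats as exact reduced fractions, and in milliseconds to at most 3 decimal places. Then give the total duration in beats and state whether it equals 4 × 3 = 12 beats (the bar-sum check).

1) 0.0ms=0b +596.026ms=3/2b
2) 596.026ms=3/2b +85.147ms=3/14b
3) 681.173ms=12/7b +85.147ms=3/14b
4) 766.32ms=27/14b +85.147ms=3/14b
5) 851.466ms=15/7b +85.147ms=3/14b
6) 936.613ms=33/14b +85.147ms=3/14b
7) 1021.76ms=18/7b +85.147ms=3/14b
8) 1106.906ms=39/14b +85.147ms=3/14b
9) 1192.053ms=3b +298.013ms=3/4b
10) 1490.066ms=15/4b +298.013ms=3/4b
11) 1788.079ms=9/2b +298.013ms=3/4b
12) 2086.093ms=21/4b +298.013ms=3/4b
13) 2384.106ms=6b +596.026ms=3/2b
14) 2980.132ms=15/2b +596.026ms=3/2b
15) 3576.159ms=9b +596.026ms=3/2b
16) 4172.185ms=21/2b +298.013ms=3/4b
17) 4470.199ms=45/4b +298.013ms=3/4b
Σ=12b of 12 (151bpm 3/4) — PASS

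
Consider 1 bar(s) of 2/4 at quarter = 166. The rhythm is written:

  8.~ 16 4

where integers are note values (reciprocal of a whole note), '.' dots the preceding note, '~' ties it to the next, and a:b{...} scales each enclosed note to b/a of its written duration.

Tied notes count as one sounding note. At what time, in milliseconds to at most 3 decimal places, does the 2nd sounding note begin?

note 2 onset = 1b = 361.446ms

1. 0.0ms @ 0 + 361.446ms (1)
2. 361.446ms @ 1 + 361.446ms (1)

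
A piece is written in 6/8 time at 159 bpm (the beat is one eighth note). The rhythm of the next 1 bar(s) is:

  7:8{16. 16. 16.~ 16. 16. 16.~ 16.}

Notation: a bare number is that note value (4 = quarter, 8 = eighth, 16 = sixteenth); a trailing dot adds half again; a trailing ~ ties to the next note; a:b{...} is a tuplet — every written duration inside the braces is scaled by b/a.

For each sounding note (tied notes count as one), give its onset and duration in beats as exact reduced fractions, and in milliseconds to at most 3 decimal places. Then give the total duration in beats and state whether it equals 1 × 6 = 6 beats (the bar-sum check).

1) 0.0ms=0b +323.45ms=6/7b
2) 323.45ms=6/7b +323.45ms=6/7b
3) 646.9ms=12/7b +646.9ms=12/7b
4) 1293.801ms=24/7b +323.45ms=6/7b
5) 1617.251ms=30/7b +646.9ms=12/7b
Σ=6b of 6 (159bpm 6/8) — PASS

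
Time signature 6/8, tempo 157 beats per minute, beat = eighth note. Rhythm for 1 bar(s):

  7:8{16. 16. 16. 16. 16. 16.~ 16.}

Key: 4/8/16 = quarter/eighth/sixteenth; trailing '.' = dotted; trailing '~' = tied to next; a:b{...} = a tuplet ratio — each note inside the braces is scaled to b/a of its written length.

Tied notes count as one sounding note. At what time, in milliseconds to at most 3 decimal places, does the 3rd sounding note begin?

1. 0.0ms @ 0 + 327.571ms (6/7)
2. 327.571ms @ 6/7 + 327.571ms (6/7)
3. 655.141ms @ 12/7 + 327.571ms (6/7)
4. 982.712ms @ 18/7 + 327.571ms (6/7)
5. 1310.282ms @ 24/7 + 327.571ms (6/7)
6. 1637.853ms @ 30/7 + 655.141ms (12/7)

note 3 onset = 12/7b = 655.141ms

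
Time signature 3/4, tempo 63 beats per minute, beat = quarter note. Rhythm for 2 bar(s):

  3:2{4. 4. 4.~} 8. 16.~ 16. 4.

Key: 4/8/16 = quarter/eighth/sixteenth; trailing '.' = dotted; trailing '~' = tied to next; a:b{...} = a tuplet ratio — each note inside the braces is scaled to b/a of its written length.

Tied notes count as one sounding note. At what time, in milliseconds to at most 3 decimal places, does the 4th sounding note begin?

1. 0.0ms @ 0 + 952.381ms (1)
2. 952.381ms @ 1 + 952.381ms (1)
3. 1904.762ms @ 2 + 1666.667ms (7/4)
4. 3571.429ms @ 15/4 + 714.286ms (3/4)
5. 4285.714ms @ 9/2 + 1428.571ms (3/2)

note 4 onset = 15/4b = 3571.429ms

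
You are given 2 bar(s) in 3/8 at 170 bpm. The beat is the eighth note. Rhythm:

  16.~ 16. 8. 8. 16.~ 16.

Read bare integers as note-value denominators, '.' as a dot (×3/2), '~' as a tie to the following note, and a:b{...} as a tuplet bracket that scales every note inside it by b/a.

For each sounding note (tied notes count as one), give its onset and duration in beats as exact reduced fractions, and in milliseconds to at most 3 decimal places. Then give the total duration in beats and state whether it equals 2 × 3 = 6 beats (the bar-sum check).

1) 0.0ms=0b +529.412ms=3/2b
2) 529.412ms=3/2b +529.412ms=3/2b
3) 1058.824ms=3b +529.412ms=3/2b
4) 1588.235ms=9/2b +529.412ms=3/2b
Σ=6b of 6 (170bpm 3/8) — PASS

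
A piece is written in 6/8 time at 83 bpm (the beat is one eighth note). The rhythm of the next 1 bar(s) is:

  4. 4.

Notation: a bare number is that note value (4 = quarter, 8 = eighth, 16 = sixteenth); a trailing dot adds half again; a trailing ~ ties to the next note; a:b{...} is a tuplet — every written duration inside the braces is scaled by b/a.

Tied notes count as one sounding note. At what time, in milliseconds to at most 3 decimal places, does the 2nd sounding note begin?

note 2 onset = 3b = 2168.675ms

1. 0.0ms @ 0 + 2168.675ms (3)
2. 2168.675ms @ 3 + 2168.675ms (3)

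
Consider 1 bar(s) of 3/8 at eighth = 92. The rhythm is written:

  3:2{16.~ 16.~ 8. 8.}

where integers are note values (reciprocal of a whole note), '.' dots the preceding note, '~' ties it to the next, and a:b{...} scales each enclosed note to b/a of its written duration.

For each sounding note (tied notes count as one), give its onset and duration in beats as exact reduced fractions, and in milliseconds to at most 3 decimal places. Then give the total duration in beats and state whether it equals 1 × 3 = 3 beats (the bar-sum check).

1) 0.0ms=0b +1304.348ms=2b
2) 1304.348ms=2b +652.174ms=1b
Σ=3b of 3 (92bpm 3/8) — PASS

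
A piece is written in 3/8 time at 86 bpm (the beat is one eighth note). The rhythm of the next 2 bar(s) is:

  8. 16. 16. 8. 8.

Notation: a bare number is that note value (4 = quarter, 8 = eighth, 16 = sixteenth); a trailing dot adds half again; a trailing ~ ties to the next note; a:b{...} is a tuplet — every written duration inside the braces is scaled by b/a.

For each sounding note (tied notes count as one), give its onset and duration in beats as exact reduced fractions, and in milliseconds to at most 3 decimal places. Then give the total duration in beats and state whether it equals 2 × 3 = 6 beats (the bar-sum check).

1) 0.0ms=0b +1046.512ms=3/2b
2) 1046.512ms=3/2b +523.256ms=3/4b
3) 1569.767ms=9/4b +523.256ms=3/4b
4) 2093.023ms=3b +1046.512ms=3/2b
5) 3139.535ms=9/2b +1046.512ms=3/2b
Σ=6b of 6 (86bpm 3/8) — PASS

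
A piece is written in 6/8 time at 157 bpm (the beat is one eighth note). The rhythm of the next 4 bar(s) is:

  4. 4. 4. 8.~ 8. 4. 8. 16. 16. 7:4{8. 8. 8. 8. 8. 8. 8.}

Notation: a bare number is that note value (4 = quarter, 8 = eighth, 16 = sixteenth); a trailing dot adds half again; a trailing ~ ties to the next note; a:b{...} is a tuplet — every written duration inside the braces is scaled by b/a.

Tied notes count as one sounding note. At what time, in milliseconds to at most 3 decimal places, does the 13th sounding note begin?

1. 0.0ms @ 0 + 1146.497ms (3)
2. 1146.497ms @ 3 + 1146.497ms (3)
3. 2292.994ms @ 6 + 1146.497ms (3)
4. 3439.49ms @ 9 + 1146.497ms (3)
5. 4585.987ms @ 12 + 1146.497ms (3)
6. 5732.484ms @ 15 + 573.248ms (3/2)
7. 6305.732ms @ 33/2 + 286.624ms (3/4)
8. 6592.357ms @ 69/4 + 286.624ms (3/4)
9. 6878.981ms @ 18 + 327.571ms (6/7)
10. 7206.551ms @ 132/7 + 327.571ms (6/7)
11. 7534.122ms @ 138/7 + 327.571ms (6/7)
12. 7861.692ms @ 144/7 + 327.571ms (6/7)
13. 8189.263ms @ 150/7 + 327.571ms (6/7)
14. 8516.833ms @ 156/7 + 327.571ms (6/7)
15. 8844.404ms @ 162/7 + 327.571ms (6/7)

note 13 onset = 150/7b = 8189.263ms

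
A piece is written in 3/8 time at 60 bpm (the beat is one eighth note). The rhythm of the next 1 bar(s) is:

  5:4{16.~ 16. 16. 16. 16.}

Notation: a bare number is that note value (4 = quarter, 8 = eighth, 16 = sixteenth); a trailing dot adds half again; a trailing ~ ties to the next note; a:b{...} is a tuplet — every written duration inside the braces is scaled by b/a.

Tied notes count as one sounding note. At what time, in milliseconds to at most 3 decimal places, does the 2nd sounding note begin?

note 2 onset = 6/5b = 1200.0ms

1. 0.0ms @ 0 + 1200.0ms (6/5)
2. 1200.0ms @ 6/5 + 600.0ms (3/5)
3. 1800.0ms @ 9/5 + 600.0ms (3/5)
4. 2400.0ms @ 12/5 + 600.0ms (3/5)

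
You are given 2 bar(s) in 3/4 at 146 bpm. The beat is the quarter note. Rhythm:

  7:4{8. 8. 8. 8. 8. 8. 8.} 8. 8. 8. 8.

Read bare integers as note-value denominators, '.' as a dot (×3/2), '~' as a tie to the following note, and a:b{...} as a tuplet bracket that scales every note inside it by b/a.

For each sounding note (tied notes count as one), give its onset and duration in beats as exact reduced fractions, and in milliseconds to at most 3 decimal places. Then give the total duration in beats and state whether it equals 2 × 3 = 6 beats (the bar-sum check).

1) 0.0ms=0b +176.125ms=3/7b
2) 176.125ms=3/7b +176.125ms=3/7b
3) 352.25ms=6/7b +176.125ms=3/7b
4) 528.376ms=9/7b +176.125ms=3/7b
5) 704.501ms=12/7b +176.125ms=3/7b
6) 880.626ms=15/7b +176.125ms=3/7b
7) 1056.751ms=18/7b +176.125ms=3/7b
8) 1232.877ms=3b +308.219ms=3/4b
9) 1541.096ms=15/4b +308.219ms=3/4b
10) 1849.315ms=9/2b +308.219ms=3/4b
11) 2157.534ms=21/4b +308.219ms=3/4b
Σ=6b of 6 (146bpm 3/4) — PASS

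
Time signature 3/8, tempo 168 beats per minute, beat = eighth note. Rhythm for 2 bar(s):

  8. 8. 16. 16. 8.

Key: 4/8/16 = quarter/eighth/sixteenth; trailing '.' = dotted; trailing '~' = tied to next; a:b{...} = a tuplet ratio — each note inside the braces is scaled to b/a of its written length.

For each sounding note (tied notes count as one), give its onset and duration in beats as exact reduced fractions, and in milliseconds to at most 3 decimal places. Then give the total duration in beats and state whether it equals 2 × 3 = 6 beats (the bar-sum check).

1) 0.0ms=0b +535.714ms=3/2b
2) 535.714ms=3/2b +535.714ms=3/2b
3) 1071.429ms=3b +267.857ms=3/4b
4) 1339.286ms=15/4b +267.857ms=3/4b
5) 1607.143ms=9/2b +535.714ms=3/2b
Σ=6b of 6 (168bpm 3/8) — PASS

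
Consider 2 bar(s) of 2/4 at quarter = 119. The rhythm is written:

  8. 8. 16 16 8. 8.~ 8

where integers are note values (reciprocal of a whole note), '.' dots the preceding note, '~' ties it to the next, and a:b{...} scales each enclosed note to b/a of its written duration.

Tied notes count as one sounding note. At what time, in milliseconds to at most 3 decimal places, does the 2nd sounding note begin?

1. 0.0ms @ 0 + 378.151ms (3/4)
2. 378.151ms @ 3/4 + 378.151ms (3/4)
3. 756.303ms @ 3/2 + 126.05ms (1/4)
4. 882.353ms @ 7/4 + 126.05ms (1/4)
5. 1008.403ms @ 2 + 378.151ms (3/4)
6. 1386.555ms @ 11/4 + 630.252ms (5/4)

note 2 onset = 3/4b = 378.151ms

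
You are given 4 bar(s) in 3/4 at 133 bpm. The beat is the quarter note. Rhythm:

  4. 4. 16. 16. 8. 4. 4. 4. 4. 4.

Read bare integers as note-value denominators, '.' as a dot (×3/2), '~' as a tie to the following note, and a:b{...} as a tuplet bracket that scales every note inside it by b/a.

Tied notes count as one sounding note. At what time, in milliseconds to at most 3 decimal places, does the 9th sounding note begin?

1. 0.0ms @ 0 + 676.692ms (3/2)
2. 676.692ms @ 3/2 + 676.692ms (3/2)
3. 1353.383ms @ 3 + 169.173ms (3/8)
4. 1522.556ms @ 27/8 + 169.173ms (3/8)
5. 1691.729ms @ 15/4 + 338.346ms (3/4)
6. 2030.075ms @ 9/2 + 676.692ms (3/2)
7. 2706.767ms @ 6 + 676.692ms (3/2)
8. 3383.459ms @ 15/2 + 676.692ms (3/2)
9. 4060.15ms @ 9 + 676.692ms (3/2)
10. 4736.842ms @ 21/2 + 676.692ms (3/2)

note 9 onset = 9b = 4060.15ms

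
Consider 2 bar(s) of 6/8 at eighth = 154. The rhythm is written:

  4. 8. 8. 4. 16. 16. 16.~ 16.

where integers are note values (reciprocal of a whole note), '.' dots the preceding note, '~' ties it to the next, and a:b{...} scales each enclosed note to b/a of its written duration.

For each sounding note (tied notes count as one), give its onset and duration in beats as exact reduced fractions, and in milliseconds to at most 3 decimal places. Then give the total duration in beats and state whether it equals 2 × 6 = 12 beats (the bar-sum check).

1) 0.0ms=0b +1168.831ms=3b
2) 1168.831ms=3b +584.416ms=3/2b
3) 1753.247ms=9/2b +584.416ms=3/2b
4) 2337.662ms=6b +1168.831ms=3b
5) 3506.494ms=9b +292.208ms=3/4b
6) 3798.701ms=39/4b +292.208ms=3/4b
7) 4090.909ms=21/2b +584.416ms=3/2b
Σ=12b of 12 (154bpm 6/8) — PASS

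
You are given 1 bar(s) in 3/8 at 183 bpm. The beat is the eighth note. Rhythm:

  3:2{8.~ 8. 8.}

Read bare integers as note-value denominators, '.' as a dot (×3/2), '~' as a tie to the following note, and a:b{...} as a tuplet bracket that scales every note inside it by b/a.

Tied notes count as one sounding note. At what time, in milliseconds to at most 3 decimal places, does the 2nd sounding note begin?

1. 0.0ms @ 0 + 655.738ms (2)
2. 655.738ms @ 2 + 327.869ms (1)

note 2 onset = 2b = 655.738ms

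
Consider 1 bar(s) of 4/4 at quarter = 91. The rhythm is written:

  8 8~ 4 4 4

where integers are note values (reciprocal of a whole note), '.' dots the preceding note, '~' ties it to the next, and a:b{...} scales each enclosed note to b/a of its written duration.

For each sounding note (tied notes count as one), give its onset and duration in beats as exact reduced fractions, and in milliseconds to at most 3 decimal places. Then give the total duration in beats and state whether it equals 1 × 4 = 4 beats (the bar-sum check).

1) 0.0ms=0b +329.67ms=1/2b
2) 329.67ms=1/2b +989.011ms=3/2b
3) 1318.681ms=2b +659.341ms=1b
4) 1978.022ms=3b +659.341ms=1b
Σ=4b of 4 (91bpm 4/4) — PASS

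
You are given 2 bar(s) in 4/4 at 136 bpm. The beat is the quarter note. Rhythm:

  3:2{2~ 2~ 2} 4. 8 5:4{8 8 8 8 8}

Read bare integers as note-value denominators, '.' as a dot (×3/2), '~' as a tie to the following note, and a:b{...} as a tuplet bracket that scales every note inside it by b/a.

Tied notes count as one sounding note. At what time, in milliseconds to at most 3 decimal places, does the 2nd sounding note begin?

note 2 onset = 4b = 1764.706ms

1. 0.0ms @ 0 + 1764.706ms (4)
2. 1764.706ms @ 4 + 661.765ms (3/2)
3. 2426.471ms @ 11/2 + 220.588ms (1/2)
4. 2647.059ms @ 6 + 176.471ms (2/5)
5. 2823.529ms @ 32/5 + 176.471ms (2/5)
6. 3000.0ms @ 34/5 + 176.471ms (2/5)
7. 3176.471ms @ 36/5 + 176.471ms (2/5)
8. 3352.941ms @ 38/5 + 176.471ms (2/5)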